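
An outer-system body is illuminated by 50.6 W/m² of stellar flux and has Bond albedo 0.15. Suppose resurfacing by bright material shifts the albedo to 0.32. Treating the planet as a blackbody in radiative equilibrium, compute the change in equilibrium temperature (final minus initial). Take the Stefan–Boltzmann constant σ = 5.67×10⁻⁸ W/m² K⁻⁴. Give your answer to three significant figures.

Initial: T₁ = [S(1−0.15)/(4σ)]^(1/4) = 117.3 K.
Final:   T₂ = [S(1−0.32)/(4σ)]^(1/4) = 111.0 K.
ΔT = T₂ − T₁ = -6.367 K.

-6.37 K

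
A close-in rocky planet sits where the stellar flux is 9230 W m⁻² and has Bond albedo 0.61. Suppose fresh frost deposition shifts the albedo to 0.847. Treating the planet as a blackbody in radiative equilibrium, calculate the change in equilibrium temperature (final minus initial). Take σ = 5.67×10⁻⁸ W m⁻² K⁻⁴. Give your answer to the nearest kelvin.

With α = 0.61, T₁ = 354.9 K.
With α = 0.847, T₂ = 280.9 K.
ΔT = T₂ − T₁ = -74.03 K.

-74 kelvin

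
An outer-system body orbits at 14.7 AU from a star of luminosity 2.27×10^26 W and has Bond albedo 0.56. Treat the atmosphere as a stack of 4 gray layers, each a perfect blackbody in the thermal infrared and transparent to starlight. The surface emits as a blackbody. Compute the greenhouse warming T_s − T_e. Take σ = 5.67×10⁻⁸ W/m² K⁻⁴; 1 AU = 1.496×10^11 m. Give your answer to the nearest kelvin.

d = 14.7 × 1.496×10^11 m = 2.199×10^12 m.
Flux at the orbit: S = L/(4πd²) = 2.27×10^26/(4π·(2.20×10^12)²) = 3.735 W/m².
OLR = S(1−α)/4 = 0.4109 W/m²; the top layer radiates at T_e = 51.88 K.
T_s = (N+1)^(1/4)·T_e = 77.58 K.
So the greenhouse effect raises the surface by 77.58 − 51.88 = 25.70 K.

26 K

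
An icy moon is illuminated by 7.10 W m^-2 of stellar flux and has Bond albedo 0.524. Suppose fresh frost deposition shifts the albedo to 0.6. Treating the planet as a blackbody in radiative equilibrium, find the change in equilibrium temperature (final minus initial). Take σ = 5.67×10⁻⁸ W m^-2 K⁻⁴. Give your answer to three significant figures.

Initial: T₁ = [S(1−0.524)/(4σ)]^(1/4) = 62.13 K.
After:  T₂ = [7.100·0.4/(4σ)]^(1/4) = 59.49 K.
ΔT = T₂ − T₁ = -2.644 K.

-2.64 K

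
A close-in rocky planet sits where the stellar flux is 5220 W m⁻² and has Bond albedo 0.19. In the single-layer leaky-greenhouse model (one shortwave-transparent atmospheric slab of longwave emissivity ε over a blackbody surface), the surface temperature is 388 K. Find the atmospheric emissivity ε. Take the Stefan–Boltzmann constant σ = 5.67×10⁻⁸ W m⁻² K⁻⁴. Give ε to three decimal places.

Effective temperature: T_e = [S(1−α)/(4σ)]^(1/4) = 369.5 K.
Since (2−ε)/2 = (T_e/T_s)⁴ = 0.8226, ε = 0.3548.

0.355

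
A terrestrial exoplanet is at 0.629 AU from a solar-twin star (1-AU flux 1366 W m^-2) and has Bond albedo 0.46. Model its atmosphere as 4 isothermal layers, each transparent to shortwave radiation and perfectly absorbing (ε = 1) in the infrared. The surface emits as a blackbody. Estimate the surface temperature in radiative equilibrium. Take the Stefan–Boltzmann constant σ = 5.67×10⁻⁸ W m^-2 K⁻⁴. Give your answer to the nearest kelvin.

450 K

Irradiance scales as 1/d², so S = 1366 W m^-2 × (1/0.629)² = 3453 W m^-2.
Top-of-atmosphere balance: σT_e⁴ = S(1−α)/4 = 466.1 W m^-2 → T_e = 301.1 K.
Layer-by-layer balance gives σT_s⁴ = (N+1)σT_e⁴, so T_s = 5^¼·301.1 = 450.3 K.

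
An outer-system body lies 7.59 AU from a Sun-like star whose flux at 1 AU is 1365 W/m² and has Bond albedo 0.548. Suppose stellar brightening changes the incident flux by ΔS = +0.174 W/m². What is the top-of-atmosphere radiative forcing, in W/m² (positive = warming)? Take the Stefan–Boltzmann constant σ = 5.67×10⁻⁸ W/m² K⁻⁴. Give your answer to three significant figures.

Irradiance scales as 1/d², so S = 1365 W/m² × (1/7.59)² = 23.69 W/m².
ΔF = Δ[S(1−α)]/4 = (1−0.548)·+0.174/4 = 0.01966 W/m².

0.0197 W/m²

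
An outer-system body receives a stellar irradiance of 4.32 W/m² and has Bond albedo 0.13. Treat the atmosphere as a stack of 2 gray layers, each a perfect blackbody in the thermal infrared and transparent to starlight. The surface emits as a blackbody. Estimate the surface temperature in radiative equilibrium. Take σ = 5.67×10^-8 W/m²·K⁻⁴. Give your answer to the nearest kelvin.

OLR = S(1−α)/4 = 0.9396 W/m²; the top layer radiates at T_e = 63.80 K.
Layer-by-layer balance gives σT_s⁴ = (N+1)σT_e⁴, so T_s = 3^¼·63.80 = 83.97 K.

84 K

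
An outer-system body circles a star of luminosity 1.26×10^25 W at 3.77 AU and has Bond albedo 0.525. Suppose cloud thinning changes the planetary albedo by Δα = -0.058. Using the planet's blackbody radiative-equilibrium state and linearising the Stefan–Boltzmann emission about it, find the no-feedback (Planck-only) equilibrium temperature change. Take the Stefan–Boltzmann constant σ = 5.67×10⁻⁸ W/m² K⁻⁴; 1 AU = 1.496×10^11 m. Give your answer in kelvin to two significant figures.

Orbital distance: d = 3.77 AU = 5.640×10^11 m.
Flux at the orbit: S = L/(4πd²) = 1.26×10^25/(4π·(5.64×10^11)²) = 3.152 W/m².
The baseline emission temperature is T_e = 50.69 K.
ΔF = −(S/4)Δα = −(3.152/4)×(-0.058) = 0.04571 W/m².
The Planck feedback parameter is 4σT_e³ = 0.02954 W/m²/K.
So ΔT₀ = 0.04571/0.02954 = 1.55 K.

1.5 K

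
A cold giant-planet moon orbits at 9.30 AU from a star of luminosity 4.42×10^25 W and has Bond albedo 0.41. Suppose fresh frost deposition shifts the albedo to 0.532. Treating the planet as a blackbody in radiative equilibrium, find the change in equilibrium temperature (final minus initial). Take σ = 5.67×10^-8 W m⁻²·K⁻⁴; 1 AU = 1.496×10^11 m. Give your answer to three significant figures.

-2.62 K

d = 9.30 × 1.496×10^11 m = 1.391×10^12 m.
Flux at the orbit: S = L/(4πd²) = 4.42×10^25/(4π·(1.39×10^12)²) = 1.817 W m⁻².
Before: T₁ = [1.817·0.59/(4σ)]^(1/4) = 46.63 K.
After:  T₂ = [1.817·0.468/(4σ)]^(1/4) = 44.00 K.
ΔT = T₂ − T₁ = -2.624 K.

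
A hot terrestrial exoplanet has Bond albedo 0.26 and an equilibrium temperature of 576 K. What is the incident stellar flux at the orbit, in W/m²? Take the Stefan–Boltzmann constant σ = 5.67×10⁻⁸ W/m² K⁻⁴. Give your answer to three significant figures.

33700 W/m²

Invert the energy balance for S: S = 4σT⁴/(1−α).
σT⁴ = 5.67×10⁻⁸·(576)⁴ = 6241 W/m².
S = 4·6241/0.74 = 33740 W/m².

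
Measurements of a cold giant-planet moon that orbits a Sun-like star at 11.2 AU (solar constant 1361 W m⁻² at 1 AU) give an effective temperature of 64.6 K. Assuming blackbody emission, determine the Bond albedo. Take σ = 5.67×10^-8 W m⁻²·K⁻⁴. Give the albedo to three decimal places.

0.636

Irradiance scales as 1/d², so S = 1361 W m⁻² × (1/11.2)² = 10.85 W m⁻².
Energy balance: S(1−α)/4 = σT⁴, so 1−α = 4σT⁴/S.
4σT⁴ = 4·5.67×10⁻⁸·(64.6)⁴ = 3.950 W m⁻².
Hence α = 1 − 3.950/10.85 = 0.6360.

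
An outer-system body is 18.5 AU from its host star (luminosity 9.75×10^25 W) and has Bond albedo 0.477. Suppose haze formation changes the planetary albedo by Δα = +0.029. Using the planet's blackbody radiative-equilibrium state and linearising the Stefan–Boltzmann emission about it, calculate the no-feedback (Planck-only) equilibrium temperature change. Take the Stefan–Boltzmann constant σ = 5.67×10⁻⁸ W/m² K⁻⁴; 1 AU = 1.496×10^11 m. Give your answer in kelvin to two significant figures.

Orbital distance: d = 18.5 AU = 2.768×10^12 m.
S = L/(4πd²) = 1.013 W/m².
Unperturbed T_e = [1.013·(1−0.477)/(4σ)]^¼ = 39.09 K.
TOA radiative forcing: ΔF = −S·Δα/4 = −1.013·(+0.029)/4 = -0.007344 W/m².
The Planck feedback parameter is 4σT_e³ = 0.01355 W/m²/K.
Hence the no-feedback warming is ΔF/(4σT_e³) = -0.542 K.

-0.54 K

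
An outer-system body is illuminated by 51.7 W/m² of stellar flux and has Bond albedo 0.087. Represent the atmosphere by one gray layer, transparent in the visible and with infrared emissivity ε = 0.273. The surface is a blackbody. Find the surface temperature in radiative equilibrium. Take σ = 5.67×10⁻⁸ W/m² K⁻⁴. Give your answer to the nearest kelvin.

Effective emission temperature (TOA balance): σT_e⁴ = S(1−α)/4 = 11.80 W/m² → T_e = 120.1 K.
The surface balance (absorbed SW + ε·downward IR = σT_s⁴) with T_a⁴ = T_s⁴/2 reduces to T_s = T_e·[2/(2−ε)]^¼ = 124.6 K.

125 K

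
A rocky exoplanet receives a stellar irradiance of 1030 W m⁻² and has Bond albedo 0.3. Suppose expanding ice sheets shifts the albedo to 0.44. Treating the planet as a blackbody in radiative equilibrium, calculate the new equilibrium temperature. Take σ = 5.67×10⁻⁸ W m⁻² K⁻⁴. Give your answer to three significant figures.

T₂ = [S(1−α₂)/(4σ)]^(1/4) = [1030·0.56/(4σ)]^(1/4) = 224.6 K.

225 kelvin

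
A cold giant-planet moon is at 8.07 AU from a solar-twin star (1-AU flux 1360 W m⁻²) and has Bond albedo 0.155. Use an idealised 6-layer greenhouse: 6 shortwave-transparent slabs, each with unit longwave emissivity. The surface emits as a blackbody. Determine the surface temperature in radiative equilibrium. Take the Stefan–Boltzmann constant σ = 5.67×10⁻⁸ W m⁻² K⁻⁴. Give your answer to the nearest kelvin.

153 kelvin

Flux at the orbit: S = 1360/(8.07)² = 20.88 W m⁻².
Top-of-atmosphere balance: σT_e⁴ = S(1−α)/4 = 4.412 W m⁻² → T_e = 93.92 K.
Layer-by-layer balance gives σT_s⁴ = (N+1)σT_e⁴, so T_s = 7^¼·93.92 = 152.8 K.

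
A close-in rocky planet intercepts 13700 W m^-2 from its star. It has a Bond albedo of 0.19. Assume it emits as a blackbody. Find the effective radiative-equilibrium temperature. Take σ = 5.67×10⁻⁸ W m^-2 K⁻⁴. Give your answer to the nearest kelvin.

470 K

Absorbed flux (global mean): S(1−α)/4 = 13700·0.81/4 = 2774 W m^-2.
Balancing against σT⁴: T = (2774/5.67×10⁻⁸)^(1/4) = 470.3 K.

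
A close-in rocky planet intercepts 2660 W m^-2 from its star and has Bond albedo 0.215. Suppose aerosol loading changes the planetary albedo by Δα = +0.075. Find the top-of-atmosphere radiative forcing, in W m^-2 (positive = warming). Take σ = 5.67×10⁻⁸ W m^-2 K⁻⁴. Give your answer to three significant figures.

TOA radiative forcing: ΔF = −S·Δα/4 = −2660·(+0.075)/4 = -49.88 W m^-2.

-49.9 W m^-2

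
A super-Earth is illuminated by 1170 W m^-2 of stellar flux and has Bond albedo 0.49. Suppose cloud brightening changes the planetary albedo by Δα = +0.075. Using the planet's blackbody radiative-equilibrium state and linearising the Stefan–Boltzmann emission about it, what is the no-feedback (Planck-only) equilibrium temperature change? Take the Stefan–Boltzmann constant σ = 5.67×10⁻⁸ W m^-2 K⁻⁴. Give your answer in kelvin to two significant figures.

-8.3 K

Reference equilibrium: T_e = [S(1−α)/(4σ)]^(1/4) = 226.5 K.
The change in absorbed flux is Δ[S(1−α)/4] = −SΔα/4 = -21.94 W m^-2.
The Planck feedback parameter is 4σT_e³ = 2.635 W m^-2/K.
Hence the no-feedback warming is ΔF/(4σT_e³) = -8.33 K.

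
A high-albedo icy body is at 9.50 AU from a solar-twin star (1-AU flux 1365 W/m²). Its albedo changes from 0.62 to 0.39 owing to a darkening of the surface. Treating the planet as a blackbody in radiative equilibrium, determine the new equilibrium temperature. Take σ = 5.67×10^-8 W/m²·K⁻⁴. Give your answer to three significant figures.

Irradiance scales as 1/d², so S = 1365 W/m² × (1/9.50)² = 15.12 W/m².
New equilibrium: T₂ = [(1−0.39)·15.12/(4σ)]^(1/4) = 79.86 K.

79.9 K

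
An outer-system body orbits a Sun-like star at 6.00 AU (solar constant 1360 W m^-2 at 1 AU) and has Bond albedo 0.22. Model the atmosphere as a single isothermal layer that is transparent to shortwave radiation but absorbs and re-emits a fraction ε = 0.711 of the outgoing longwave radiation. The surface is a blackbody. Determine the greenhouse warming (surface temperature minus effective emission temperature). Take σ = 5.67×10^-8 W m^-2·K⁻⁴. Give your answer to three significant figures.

By the inverse-square law, S = 1360/6.00² = 37.78 W m^-2.
At the top of the atmosphere, σT_e⁴ = S(1−α)/4 = 7.367 W m^-2, giving T_e = 106.8 K.
Surface balance with a leaky layer gives σT_s⁴ = σT_e⁴·2/(2−ε), so T_s = T_e·[2/(2−0.711)]^(1/4) = 119.2 K.
Greenhouse warming: T_s − T_e = 12.39 K.

12.4 K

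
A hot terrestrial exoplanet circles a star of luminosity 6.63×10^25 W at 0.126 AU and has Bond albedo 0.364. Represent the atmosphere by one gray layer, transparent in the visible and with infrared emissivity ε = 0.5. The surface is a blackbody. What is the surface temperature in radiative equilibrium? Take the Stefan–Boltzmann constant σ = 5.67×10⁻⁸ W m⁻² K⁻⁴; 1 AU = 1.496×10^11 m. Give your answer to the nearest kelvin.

d = 0.126 × 1.496×10^11 m = 1.885×10^10 m.
S = L/(4πd²) = 14850 W m⁻².
The planet radiates to space at T_e = [S(1−α)/(4σ)]^(1/4) = 451.7 K.
The surface balance (absorbed SW + ε·downward IR = σT_s⁴) with T_a⁴ = T_s⁴/2 reduces to T_s = T_e·[2/(2−ε)]^¼ = 485.4 K.

485 K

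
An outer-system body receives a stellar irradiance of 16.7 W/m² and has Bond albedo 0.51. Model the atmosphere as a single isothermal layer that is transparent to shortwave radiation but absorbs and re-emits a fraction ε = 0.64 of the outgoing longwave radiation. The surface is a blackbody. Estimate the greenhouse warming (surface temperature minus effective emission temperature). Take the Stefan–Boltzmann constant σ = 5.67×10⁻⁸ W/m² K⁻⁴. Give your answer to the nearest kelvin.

8 K

The planet radiates to space at T_e = [S(1−α)/(4σ)]^(1/4) = 77.50 K.
Surface balance with a leaky layer gives σT_s⁴ = σT_e⁴·2/(2−ε), so T_s = T_e·[2/(2−0.64)]^(1/4) = 85.35 K.
The atmosphere warms the surface by 7.845 K.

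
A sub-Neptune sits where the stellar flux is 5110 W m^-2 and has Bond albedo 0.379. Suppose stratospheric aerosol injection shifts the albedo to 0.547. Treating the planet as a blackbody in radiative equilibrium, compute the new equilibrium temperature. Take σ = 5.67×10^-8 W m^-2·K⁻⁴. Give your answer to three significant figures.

New equilibrium: T₂ = [(1−0.547)·5110/(4σ)]^(1/4) = 317.8 K.

318 K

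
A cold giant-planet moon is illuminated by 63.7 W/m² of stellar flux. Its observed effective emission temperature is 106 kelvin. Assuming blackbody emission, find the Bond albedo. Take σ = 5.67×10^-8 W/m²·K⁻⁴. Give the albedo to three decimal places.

0.551

Rearranging the radiative balance, α = 1 − 4σT⁴/S.
σT⁴ = 7.158 W/m², so 4σT⁴ = 28.63 W/m².
1−α = 28.63/63.70 = 0.4495, so α = 0.5505.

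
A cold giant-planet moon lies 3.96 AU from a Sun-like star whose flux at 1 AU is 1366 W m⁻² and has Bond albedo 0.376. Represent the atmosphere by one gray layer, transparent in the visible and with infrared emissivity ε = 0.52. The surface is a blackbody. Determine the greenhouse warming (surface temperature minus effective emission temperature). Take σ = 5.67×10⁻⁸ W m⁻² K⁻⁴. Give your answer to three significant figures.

Flux at the orbit: S = 1366/(3.96)² = 87.11 W m⁻².
Effective emission temperature (TOA balance): σT_e⁴ = S(1−α)/4 = 13.59 W m⁻² → T_e = 124.4 K.
Surface balance with a leaky layer gives σT_s⁴ = σT_e⁴·2/(2−ε), so T_s = T_e·[2/(2−0.52)]^(1/4) = 134.2 K.
The atmosphere warms the surface by 9.728 K.

9.73 K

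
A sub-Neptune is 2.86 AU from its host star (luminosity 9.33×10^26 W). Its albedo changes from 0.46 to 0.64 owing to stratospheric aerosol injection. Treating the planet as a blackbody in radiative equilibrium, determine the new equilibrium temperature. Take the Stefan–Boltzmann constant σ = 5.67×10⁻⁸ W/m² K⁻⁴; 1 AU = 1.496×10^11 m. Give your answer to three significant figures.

d = 2.86 × 1.496×10^11 m = 4.279×10^11 m.
Spreading L over a sphere of radius d: S = 9.33×10^26/(4π·4.28×10^11²) = 405.6 W/m².
T₂ = [S(1−α₂)/(4σ)]^(1/4) = [405.6·0.36/(4σ)]^(1/4) = 159.3 K.

159 K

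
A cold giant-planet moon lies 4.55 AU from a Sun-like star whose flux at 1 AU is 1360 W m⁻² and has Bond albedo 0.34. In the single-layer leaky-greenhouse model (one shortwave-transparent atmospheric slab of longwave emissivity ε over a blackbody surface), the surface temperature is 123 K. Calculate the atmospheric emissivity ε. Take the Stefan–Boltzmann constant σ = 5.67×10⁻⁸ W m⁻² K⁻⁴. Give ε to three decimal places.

By the inverse-square law, S = 1360/4.55² = 65.69 W m⁻².
Effective temperature: T_e = [S(1−α)/(4σ)]^(1/4) = 117.6 K.
T_s⁴ = T_e⁴·2/(2−ε) → ε = 2 − 2(T_e/T_s)⁴ = 2 − 2·(117.6/123)⁴ = 0.3296.

0.330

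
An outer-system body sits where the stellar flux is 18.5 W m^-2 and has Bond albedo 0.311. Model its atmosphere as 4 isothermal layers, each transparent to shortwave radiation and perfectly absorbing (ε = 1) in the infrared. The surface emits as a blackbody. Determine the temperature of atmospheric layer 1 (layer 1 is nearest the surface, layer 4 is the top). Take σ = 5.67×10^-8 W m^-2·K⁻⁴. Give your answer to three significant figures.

122 K

The effective emission temperature is T_e = [S(1−α)/(4σ)]^¼ = 86.58 K.
The net upward flux σT_e⁴ is constant between every pair of levels, so T_k⁴ = (N+1−k)T_e⁴.
T_1 = (4)^(1/4)·86.58 = 122.4 K.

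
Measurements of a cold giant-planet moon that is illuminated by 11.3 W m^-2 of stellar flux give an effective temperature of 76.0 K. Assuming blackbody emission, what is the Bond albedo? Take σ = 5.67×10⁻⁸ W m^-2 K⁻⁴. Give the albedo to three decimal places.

0.330

Rearranging the radiative balance, α = 1 − 4σT⁴/S.
4σT⁴ = 4·5.67×10⁻⁸·(76.0)⁴ = 7.567 W m^-2.
1−α = 7.567/11.30 = 0.6696, so α = 0.3304.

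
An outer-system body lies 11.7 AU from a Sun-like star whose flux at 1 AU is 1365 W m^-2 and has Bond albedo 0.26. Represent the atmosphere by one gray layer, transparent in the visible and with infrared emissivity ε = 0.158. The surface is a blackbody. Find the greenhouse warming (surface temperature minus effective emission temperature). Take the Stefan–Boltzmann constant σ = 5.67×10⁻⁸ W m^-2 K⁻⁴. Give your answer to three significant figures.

Irradiance scales as 1/d², so S = 1365 W m^-2 × (1/11.7)² = 9.972 W m^-2.
At the top of the atmosphere, σT_e⁴ = S(1−α)/4 = 1.845 W m^-2, giving T_e = 75.52 K.
The surface balance (absorbed SW + ε·downward IR = σT_s⁴) with T_a⁴ = T_s⁴/2 reduces to T_s = T_e·[2/(2−ε)]^¼ = 77.09 K.
T_s − T_e = 77.09 − 75.52 = 1.570 K.

1.57 K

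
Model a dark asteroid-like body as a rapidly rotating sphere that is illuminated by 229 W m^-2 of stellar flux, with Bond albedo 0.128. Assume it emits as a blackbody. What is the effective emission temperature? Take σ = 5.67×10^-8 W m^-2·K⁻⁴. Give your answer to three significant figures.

172 K

The planet absorbs (1−α)S over its disc πR² and re-emits over 4πR², so the mean absorbed flux is (1−0.128)·229.0/4 = 49.92 W m^-2.
In equilibrium σT⁴ equals this, so T = 172.3 K.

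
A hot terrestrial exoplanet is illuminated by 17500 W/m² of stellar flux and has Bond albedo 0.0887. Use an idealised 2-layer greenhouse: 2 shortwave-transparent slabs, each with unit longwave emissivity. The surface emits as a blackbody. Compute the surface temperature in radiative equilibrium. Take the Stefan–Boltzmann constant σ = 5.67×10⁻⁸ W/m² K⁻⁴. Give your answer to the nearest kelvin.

678 K

Top-of-atmosphere balance: σT_e⁴ = S(1−α)/4 = 3987 W/m² → T_e = 514.9 K.
Layer-by-layer balance gives σT_s⁴ = (N+1)σT_e⁴, so T_s = 3^¼·514.9 = 677.7 K.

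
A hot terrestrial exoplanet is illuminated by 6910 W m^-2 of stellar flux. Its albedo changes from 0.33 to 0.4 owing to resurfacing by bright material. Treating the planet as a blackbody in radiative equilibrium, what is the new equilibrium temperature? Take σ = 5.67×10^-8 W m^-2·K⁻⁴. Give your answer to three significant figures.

368 K

New equilibrium: T₂ = [(1−0.4)·6910/(4σ)]^(1/4) = 367.7 K.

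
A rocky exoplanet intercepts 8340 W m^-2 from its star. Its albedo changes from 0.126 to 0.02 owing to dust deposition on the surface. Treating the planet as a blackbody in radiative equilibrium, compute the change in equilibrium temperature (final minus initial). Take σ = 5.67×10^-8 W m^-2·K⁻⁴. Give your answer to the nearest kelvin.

With α = 0.126, T₁ = 423.4 K.
Final:   T₂ = [S(1−0.02)/(4σ)]^(1/4) = 435.7 K.
Change: 435.7 − 423.4 = 12.29 K.

12 K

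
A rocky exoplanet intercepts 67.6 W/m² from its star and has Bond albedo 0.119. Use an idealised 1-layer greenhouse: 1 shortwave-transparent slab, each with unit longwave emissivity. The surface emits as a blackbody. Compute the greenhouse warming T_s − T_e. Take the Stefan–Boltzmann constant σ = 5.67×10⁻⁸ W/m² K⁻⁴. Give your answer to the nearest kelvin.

24 kelvin

Top-of-atmosphere balance: σT_e⁴ = S(1−α)/4 = 14.89 W/m² → T_e = 127.3 K.
T_s = (N+1)^(1/4)·T_e = 151.4 K.
Warming: T_s − T_e = 24.09 K.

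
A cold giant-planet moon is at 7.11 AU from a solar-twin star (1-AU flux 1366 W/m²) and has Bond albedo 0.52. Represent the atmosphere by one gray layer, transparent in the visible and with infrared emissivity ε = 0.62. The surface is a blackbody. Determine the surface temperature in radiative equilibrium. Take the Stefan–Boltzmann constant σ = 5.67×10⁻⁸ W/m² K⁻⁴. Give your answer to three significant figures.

Irradiance scales as 1/d², so S = 1366 W/m² × (1/7.11)² = 27.02 W/m².
Effective emission temperature (TOA balance): σT_e⁴ = S(1−α)/4 = 3.243 W/m² → T_e = 86.96 K.
Surface balance with a leaky layer gives σT_s⁴ = σT_e⁴·2/(2−ε), so T_s = T_e·[2/(2−0.62)]^(1/4) = 95.41 K.

95.4 K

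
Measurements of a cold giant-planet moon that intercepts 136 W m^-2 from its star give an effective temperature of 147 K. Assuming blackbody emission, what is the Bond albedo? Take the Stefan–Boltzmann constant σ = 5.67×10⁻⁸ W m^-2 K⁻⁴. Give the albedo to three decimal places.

Energy balance: S(1−α)/4 = σT⁴, so 1−α = 4σT⁴/S.
4σT⁴ = 4·5.67×10⁻⁸·(147)⁴ = 105.9 W m^-2.
Hence α = 1 − 105.9/136.0 = 0.2213.

0.221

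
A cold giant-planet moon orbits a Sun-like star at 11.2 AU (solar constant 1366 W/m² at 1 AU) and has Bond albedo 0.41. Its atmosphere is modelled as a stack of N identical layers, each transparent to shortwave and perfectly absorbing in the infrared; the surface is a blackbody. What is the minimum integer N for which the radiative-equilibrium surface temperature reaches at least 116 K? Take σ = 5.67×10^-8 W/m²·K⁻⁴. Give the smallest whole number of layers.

6

By the inverse-square law, S = 1366/11.2² = 10.89 W/m².
OLR = S(1−α)/4 = 1.606 W/m²; the top layer radiates at T_e = 72.96 K.
Need (N+1)T_e⁴ ≥ T_s⁴, i.e. N+1 ≥ (116/72.96)⁴ = 6.392.
Rounding up, N = 6.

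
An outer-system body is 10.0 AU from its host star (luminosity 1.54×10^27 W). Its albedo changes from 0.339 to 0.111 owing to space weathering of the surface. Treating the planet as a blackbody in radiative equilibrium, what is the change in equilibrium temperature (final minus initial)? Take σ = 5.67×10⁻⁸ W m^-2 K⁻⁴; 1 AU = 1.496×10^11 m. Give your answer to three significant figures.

8.64 K

d = 10.0 × 1.496×10^11 m = 1.496×10^12 m.
Spreading L over a sphere of radius d: S = 1.54×10^27/(4π·1.50×10^12²) = 54.76 W m^-2.
Before: T₁ = [54.76·0.661/(4σ)]^(1/4) = 112.4 K.
With α = 0.111, T₂ = 121.0 K.
ΔT = T₂ − T₁ = 8.643 K.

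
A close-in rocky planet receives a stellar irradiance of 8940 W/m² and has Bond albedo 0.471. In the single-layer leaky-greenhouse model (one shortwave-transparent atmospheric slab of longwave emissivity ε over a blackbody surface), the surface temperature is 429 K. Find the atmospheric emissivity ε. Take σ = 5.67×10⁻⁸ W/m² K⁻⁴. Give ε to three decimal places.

TOA balance gives T_e = 380.0 K.
Since (2−ε)/2 = (T_e/T_s)⁴ = 0.6156, ε = 0.7687.

0.769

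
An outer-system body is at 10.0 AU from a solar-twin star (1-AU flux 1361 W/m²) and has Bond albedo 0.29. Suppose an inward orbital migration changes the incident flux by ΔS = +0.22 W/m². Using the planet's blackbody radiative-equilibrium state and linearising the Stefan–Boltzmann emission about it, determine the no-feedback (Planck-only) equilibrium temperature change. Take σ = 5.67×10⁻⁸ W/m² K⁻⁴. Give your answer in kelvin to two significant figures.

Flux at the orbit: S = 1361/(10.0)² = 13.61 W/m².
Unperturbed T_e = [13.61·(1−0.29)/(4σ)]^¼ = 80.79 K.
Only a fraction (1−α) is absorbed and it's spread over 4πR², so ΔF = (1−α)ΔS/4 = 0.03905 W/m².
Linearising σT⁴ gives d(σT⁴)/dT = 4σT_e³ = 0.1196 W/m² per K.
Hence the no-feedback warming is ΔF/(4σT_e³) = 0.326 K.

0.33 K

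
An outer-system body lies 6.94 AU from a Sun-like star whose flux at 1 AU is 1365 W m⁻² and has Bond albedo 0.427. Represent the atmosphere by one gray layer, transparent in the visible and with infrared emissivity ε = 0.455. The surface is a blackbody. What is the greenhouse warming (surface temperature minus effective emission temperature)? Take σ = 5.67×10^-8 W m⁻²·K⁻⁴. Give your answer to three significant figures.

6.13 K

By the inverse-square law, S = 1365/6.94² = 28.34 W m⁻².
The planet radiates to space at T_e = [S(1−α)/(4σ)]^(1/4) = 91.99 K.
The surface balance (absorbed SW + ε·downward IR = σT_s⁴) with T_a⁴ = T_s⁴/2 reduces to T_s = T_e·[2/(2−ε)]^¼ = 98.12 K.
T_s − T_e = 98.12 − 91.99 = 6.132 K.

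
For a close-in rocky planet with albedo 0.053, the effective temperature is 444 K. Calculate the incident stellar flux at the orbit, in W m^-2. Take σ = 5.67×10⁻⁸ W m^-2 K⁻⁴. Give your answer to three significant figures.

Invert the energy balance for S: S = 4σT⁴/(1−α).
σT⁴ = 5.67×10⁻⁸·(444)⁴ = 2204 W m^-2.
S = 4·2204/0.947 = 9307 W m^-2.

9310 W m^-2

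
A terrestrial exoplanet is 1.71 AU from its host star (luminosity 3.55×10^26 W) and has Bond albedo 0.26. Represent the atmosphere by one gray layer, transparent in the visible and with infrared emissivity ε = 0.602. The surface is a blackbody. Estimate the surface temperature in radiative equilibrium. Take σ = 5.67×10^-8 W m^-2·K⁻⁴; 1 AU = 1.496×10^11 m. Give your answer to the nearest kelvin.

212 K

Orbital distance: d = 1.71 AU = 2.558×10^11 m.
Flux at the orbit: S = L/(4πd²) = 3.55×10^26/(4π·(2.56×10^11)²) = 431.7 W m^-2.
Effective emission temperature (TOA balance): σT_e⁴ = S(1−α)/4 = 79.86 W m^-2 → T_e = 193.7 K.
The surface balance (absorbed SW + ε·downward IR = σT_s⁴) with T_a⁴ = T_s⁴/2 reduces to T_s = T_e·[2/(2−ε)]^¼ = 211.9 K.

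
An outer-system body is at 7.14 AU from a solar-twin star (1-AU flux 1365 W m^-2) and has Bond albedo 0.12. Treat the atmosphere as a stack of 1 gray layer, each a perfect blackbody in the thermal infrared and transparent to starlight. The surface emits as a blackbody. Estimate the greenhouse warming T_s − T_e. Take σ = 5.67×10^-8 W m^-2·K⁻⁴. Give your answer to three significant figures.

Irradiance scales as 1/d², so S = 1365 W m^-2 × (1/7.14)² = 26.78 W m^-2.
OLR = S(1−α)/4 = 5.891 W m^-2; the top layer radiates at T_e = 101.0 K.
T_s = (N+1)^(1/4)·T_e = 120.1 K.
Warming: T_s − T_e = 19.10 K.

19.1 kelvin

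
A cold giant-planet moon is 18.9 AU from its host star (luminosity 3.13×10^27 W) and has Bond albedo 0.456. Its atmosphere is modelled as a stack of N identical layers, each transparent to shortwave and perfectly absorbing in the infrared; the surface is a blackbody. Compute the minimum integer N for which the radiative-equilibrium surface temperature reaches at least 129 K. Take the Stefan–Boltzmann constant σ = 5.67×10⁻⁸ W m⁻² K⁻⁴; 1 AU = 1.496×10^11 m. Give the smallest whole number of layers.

3

Orbital distance: d = 18.9 AU = 2.827×10^12 m.
Spreading L over a sphere of radius d: S = 3.13×10^27/(4π·2.83×10^12²) = 31.16 W m⁻².
OLR = S(1−α)/4 = 4.237 W m⁻²; the top layer radiates at T_e = 92.98 K.
Since T_s⁴ = (N+1)T_e⁴, we need N ≥ (T_s/T_e)⁴ − 1 = 2.706.
The minimum whole number is N = 3.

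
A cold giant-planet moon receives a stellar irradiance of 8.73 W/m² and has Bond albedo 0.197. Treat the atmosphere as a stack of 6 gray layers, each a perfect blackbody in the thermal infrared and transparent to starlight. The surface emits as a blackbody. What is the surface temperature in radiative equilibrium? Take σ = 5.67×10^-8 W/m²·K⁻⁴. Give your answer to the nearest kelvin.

Top-of-atmosphere balance: σT_e⁴ = S(1−α)/4 = 1.753 W/m² → T_e = 74.56 K.
With N = 6 opaque layers, T_s = (N+1)^(1/4)·T_e = 7^(1/4)·74.56 = 121.3 K.

121 K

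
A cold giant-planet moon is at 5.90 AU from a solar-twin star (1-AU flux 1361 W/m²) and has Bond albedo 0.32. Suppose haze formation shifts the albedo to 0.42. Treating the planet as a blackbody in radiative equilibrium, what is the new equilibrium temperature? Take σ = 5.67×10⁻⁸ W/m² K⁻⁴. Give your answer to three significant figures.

100 K

Irradiance scales as 1/d², so S = 1361 W/m² × (1/5.90)² = 39.10 W/m².
New equilibrium: T₂ = [(1−0.42)·39.10/(4σ)]^(1/4) = 100.0 K.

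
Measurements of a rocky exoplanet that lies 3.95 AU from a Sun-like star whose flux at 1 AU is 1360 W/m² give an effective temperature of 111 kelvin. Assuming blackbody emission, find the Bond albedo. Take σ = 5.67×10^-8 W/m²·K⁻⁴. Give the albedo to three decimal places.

0.605

By the inverse-square law, S = 1360/3.95² = 87.17 W/m².
Rearranging the radiative balance, α = 1 − 4σT⁴/S.
4σT⁴ = 4·5.67×10⁻⁸·(111)⁴ = 34.43 W/m².
Hence α = 1 − 34.43/87.17 = 0.6050.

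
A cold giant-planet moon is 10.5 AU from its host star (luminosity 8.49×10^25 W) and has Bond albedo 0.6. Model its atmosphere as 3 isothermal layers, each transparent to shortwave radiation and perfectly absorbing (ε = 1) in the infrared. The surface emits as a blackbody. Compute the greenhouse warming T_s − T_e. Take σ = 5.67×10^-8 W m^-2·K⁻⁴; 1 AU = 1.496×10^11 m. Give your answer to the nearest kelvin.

Orbital distance: d = 10.5 AU = 1.571×10^12 m.
S = L/(4πd²) = 2.738 W m^-2.
The effective emission temperature is T_e = [S(1−α)/(4σ)]^¼ = 46.88 K.
Surface: T_s = (4)^¼·T_e = 66.30 K.
So the greenhouse effect raises the surface by 66.30 − 46.88 = 19.42 K.

19 K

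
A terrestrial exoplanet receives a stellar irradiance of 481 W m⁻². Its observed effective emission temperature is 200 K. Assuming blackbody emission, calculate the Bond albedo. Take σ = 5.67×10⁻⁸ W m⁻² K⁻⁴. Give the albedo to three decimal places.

0.246

Energy balance: S(1−α)/4 = σT⁴, so 1−α = 4σT⁴/S.
4σT⁴ = 4·5.67×10⁻⁸·(200)⁴ = 362.9 W m⁻².
1−α = 362.9/481.0 = 0.7544, so α = 0.2456.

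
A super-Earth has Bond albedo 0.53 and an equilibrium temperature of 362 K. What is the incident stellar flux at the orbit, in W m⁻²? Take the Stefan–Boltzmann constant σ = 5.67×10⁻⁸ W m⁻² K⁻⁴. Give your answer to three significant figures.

8290 W m⁻²

Invert the energy balance for S: S = 4σT⁴/(1−α).
The emitted flux is σT⁴ = 973.7 W m⁻².
S = 4·973.7/0.47 = 8287 W m⁻².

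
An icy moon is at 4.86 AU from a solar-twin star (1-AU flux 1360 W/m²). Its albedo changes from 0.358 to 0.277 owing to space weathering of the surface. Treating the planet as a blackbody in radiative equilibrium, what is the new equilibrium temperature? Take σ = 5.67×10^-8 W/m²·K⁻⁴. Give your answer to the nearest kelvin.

Irradiance scales as 1/d², so S = 1360 W/m² × (1/4.86)² = 57.58 W/m².
New equilibrium: T₂ = [(1−0.277)·57.58/(4σ)]^(1/4) = 116.4 K.

116 K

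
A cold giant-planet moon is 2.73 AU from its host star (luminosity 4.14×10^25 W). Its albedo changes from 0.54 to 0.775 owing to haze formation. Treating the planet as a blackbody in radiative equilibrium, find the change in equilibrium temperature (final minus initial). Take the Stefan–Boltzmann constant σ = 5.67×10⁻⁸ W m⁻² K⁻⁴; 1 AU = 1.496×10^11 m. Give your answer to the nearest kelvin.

-13 kelvin

d = 2.73 × 1.496×10^11 m = 4.084×10^11 m.
Flux at the orbit: S = L/(4πd²) = 4.14×10^25/(4π·(4.08×10^11)²) = 19.75 W m⁻².
With α = 0.54, T₁ = 79.56 K.
Final:   T₂ = [S(1−0.775)/(4σ)]^(1/4) = 66.53 K.
Change: 66.53 − 79.56 = -13.02 K.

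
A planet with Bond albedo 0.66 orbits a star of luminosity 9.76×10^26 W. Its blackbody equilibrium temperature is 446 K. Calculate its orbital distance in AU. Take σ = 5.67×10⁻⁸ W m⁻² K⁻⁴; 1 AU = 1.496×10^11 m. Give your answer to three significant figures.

Energy balance gives S = 4σT⁴/(1−α) = 26390 W m⁻².
Then d = [L/(4πS)]^(1/2) = 5.425×10^10 m, i.e. 0.3626 AU.

0.363 AU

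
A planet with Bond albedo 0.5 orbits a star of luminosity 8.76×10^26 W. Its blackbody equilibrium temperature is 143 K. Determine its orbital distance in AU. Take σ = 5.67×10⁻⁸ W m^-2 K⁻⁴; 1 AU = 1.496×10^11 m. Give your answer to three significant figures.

4.05 AU

The flux needed for this T is 4σT⁴/(1−0.5) = 189.7 W m^-2.
Then d = [L/(4πS)]^(1/2) = 6.062×10^11 m, i.e. 4.052 AU.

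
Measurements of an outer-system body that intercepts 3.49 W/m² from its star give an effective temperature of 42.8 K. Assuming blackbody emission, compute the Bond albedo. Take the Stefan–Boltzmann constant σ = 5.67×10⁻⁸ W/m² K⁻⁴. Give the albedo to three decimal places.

From σT⁴ = S(1−α)/4 we invert for α: 1−α = 4σT⁴/S.
4σT⁴ = 4·5.67×10⁻⁸·(42.8)⁴ = 0.7611 W/m².
Hence α = 1 − 0.7611/3.490 = 0.7819.

0.782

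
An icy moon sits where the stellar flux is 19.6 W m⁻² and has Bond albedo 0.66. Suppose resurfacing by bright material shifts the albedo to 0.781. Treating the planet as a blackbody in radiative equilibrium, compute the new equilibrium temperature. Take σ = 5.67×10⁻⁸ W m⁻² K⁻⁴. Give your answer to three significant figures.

With the new albedo, S(1−α₂)/4 = 1.073 W m⁻², so T₂ = 65.96 K.

66.0 K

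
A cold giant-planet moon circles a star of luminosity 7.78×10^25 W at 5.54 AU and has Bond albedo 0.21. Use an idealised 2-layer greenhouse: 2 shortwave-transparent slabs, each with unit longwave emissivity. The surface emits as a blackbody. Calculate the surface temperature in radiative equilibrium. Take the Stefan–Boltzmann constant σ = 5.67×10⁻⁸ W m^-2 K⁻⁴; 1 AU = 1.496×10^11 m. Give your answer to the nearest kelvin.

Orbital distance: d = 5.54 AU = 8.288×10^11 m.
Spreading L over a sphere of radius d: S = 7.78×10^25/(4π·8.29×10^11²) = 9.013 W m^-2.
Top-of-atmosphere balance: σT_e⁴ = S(1−α)/4 = 1.780 W m^-2 → T_e = 74.85 K.
Layer-by-layer balance gives σT_s⁴ = (N+1)σT_e⁴, so T_s = 3^¼·74.85 = 98.51 K.

99 K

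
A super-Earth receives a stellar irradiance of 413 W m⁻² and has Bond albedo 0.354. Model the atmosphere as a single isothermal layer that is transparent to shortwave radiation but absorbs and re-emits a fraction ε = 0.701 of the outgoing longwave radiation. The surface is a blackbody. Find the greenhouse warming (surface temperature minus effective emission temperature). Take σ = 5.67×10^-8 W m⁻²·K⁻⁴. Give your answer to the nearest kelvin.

21 kelvin

The planet radiates to space at T_e = [S(1−α)/(4σ)]^(1/4) = 185.2 K.
The surface balance (absorbed SW + ε·downward IR = σT_s⁴) with T_a⁴ = T_s⁴/2 reduces to T_s = T_e·[2/(2−ε)]^¼ = 206.3 K.
The atmosphere warms the surface by 21.10 K.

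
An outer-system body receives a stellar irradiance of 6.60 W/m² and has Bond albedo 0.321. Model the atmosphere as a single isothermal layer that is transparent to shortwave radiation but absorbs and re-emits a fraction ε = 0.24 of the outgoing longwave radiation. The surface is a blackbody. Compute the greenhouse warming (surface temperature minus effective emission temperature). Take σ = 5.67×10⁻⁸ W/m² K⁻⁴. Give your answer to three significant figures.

2.17 K

The planet radiates to space at T_e = [S(1−α)/(4σ)]^(1/4) = 66.67 K.
The surface balance (absorbed SW + ε·downward IR = σT_s⁴) with T_a⁴ = T_s⁴/2 reduces to T_s = T_e·[2/(2−ε)]^¼ = 68.84 K.
Greenhouse warming: T_s − T_e = 2.165 K.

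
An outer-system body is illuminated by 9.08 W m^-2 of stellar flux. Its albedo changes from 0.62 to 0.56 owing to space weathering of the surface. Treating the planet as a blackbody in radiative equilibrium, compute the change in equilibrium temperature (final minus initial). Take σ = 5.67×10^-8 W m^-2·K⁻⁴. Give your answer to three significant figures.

With α = 0.62, T₁ = 62.45 K.
After:  T₂ = [9.080·0.44/(4σ)]^(1/4) = 64.78 K.
Change: 64.78 − 62.45 = 2.331 K.

2.33 K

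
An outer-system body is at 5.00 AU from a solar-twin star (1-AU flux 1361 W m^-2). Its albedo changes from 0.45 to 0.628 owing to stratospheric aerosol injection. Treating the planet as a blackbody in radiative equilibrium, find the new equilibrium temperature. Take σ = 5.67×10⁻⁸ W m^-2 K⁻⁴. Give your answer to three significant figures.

By the inverse-square law, S = 1361/5.00² = 54.44 W m^-2.
With the new albedo, S(1−α₂)/4 = 5.063 W m^-2, so T₂ = 97.21 K.

97.2 K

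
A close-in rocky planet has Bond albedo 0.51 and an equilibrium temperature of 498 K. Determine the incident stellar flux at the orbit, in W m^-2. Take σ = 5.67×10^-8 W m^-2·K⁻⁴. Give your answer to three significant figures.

28500 W m^-2

Invert the energy balance for S: S = 4σT⁴/(1−α).
The emitted flux is σT⁴ = 3487 W m^-2.
So S = 4×3487/(1−0.51) = 28470 W m^-2.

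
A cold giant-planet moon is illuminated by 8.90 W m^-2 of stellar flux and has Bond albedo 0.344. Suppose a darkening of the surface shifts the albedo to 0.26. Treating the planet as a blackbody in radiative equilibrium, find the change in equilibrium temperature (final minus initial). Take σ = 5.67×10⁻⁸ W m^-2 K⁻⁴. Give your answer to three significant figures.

2.18 K

Initial: T₁ = [S(1−0.344)/(4σ)]^(1/4) = 71.23 K.
Final:   T₂ = [S(1−0.26)/(4σ)]^(1/4) = 73.41 K.
ΔT = T₂ − T₁ = 2.178 K.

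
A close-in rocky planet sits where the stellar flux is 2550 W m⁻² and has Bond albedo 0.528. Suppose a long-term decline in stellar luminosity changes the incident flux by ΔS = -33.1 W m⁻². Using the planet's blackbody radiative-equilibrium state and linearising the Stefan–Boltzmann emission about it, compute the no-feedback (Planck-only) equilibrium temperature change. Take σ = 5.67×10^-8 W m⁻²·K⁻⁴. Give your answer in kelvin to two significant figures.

The baseline emission temperature is T_e = 269.9 K.
TOA radiative forcing: ΔF = (1−α)ΔS/4 = 0.472·(-33.1)/4 = -3.906 W m⁻².
Linearising σT⁴ gives d(σT⁴)/dT = 4σT_e³ = 4.459 W m⁻² per K.
So ΔT₀ = -3.906/4.459 = -0.876 K.

-0.88 K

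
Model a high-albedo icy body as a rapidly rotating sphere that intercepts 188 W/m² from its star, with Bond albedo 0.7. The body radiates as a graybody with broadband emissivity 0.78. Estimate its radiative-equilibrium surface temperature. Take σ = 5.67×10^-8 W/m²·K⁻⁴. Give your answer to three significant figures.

The planet absorbs (1−α)S over its disc πR² and re-emits over 4πR², so the mean absorbed flux is (1−0.7)·188.0/4 = 14.10 W/m².
Radiative balance εσT⁴ = 14.10 gives T = [14.10/(0.78·σ)]^(1/4) = 133.6 K.

134 K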